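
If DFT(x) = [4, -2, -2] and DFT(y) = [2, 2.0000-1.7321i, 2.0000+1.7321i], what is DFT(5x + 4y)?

By linearity: DFT(5x + 4y) = 5·DFT(x) + 4·DFT(y)
= 5·[4, -2, -2] + 4·[2, 2.0000-1.7321i, 2.0000+1.7321i]

Computing element-wise:
Z[0] = 5·(4) + 4·(2) = 28
Z[1] = 5·(-2) + 4·(2.0000-1.7321i) = -2.0000-6.9284i
Z[2] = 5·(-2) + 4·(2.0000+1.7321i) = -2.0000+6.9284i

DFT(5x + 4y) = 5·X + 4·Y = [28, -2.0000-6.9284i, -2.0000+6.9284i]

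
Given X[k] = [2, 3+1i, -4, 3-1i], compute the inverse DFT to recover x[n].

x[n] = (1/4) Σ(k=0 to 3) X[k] · e^(2πikn/4)

Computing each x[n]:
x[0] = 1
x[1] = 1
x[2] = -2
x[3] = 2

x = [1, 1, -2, 2]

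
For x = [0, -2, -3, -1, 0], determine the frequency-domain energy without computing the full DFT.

Parseval: Σ|x[n]|² = (1/N)Σ|X[k]|², so Σ|X[k]|² = N·Σ|x[n]|² = 5·14.0000

Σ|X[k]|² = N·Σ|x[n]|² = 5·14.0000 = 70.0000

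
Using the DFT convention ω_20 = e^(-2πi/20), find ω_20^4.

ω_20^4 = e^(-2πi·4/20)
= cos(-2π·4/20) + i·sin(-2π·4/20)
= cos(-8π/20) + i·sin(-8π/20)

ω_20^4 = cos(-8π/20) + i·sin(-8π/20) = 0.3090-0.9511i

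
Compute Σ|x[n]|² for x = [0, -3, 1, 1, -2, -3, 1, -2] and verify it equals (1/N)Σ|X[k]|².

Time domain:
Σ|x[n]|² = |0|² + |-3|² + |1|² + |1|² + |-2|² + |-3|² + |1|² + |-2|² = 29.0000

Frequency domain:
(1/8)Σ|X[k]|² = (1/8)(|-7|² + |-0.1213-2.1213i|² + |-4+5i|² + |4.1213-2.1213i|² + |7|² + |4.1213+2.1213i|² + |-4-5i|² + |-0.1213+2.1213i|²) = (1/8)·232.0000 = 29.0000

Both sides agree, confirming Parseval's theorem.

Σ|x[n]|² = (1/N)Σ|X[k]|² = 29.0000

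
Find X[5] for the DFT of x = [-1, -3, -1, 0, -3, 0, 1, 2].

X[5] = Σ(n=0 to 7) x[n] · ω_8^(5n) where ω_8 = e^(-2πi/8)
= (-1)·ω_8^0 + (-3)·ω_8^5 + (-1)·ω_8^10 + (0)·ω_8^15 + (-3)·ω_8^20 + (0)·ω_8^25 + (1)·ω_8^30 + (2)·ω_8^35

X[5] = 2.7071-1.5355i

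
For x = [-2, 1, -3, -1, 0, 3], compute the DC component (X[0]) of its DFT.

X[0] = Σ(n=0 to 5) x[n] · ω_6^0 = Σ x[n]
= (-2) + (1) + (-3) + (-1) + (0) + (3)

X[0] = -2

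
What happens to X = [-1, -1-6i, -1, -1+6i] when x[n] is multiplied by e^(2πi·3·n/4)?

Modulation property: DFT(ω_4^(-3n)·x[n]) = X[(k-3) mod 4], so circularly shift X by 3 positions.

X[k-3] = [-1-6i, -1, -1+6i, -1]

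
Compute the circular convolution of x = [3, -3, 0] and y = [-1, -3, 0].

(x ⊛ y)[n] = Σ(m=0 to 2) x[m] · y[(n-m) mod 3]

Computing each output sample:
(x ⊛ y)[0] = -3
(x ⊛ y)[1] = -6
(x ⊛ y)[2] = 9

x ⊛ y = [-3, -6, 9]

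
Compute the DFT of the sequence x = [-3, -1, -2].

X[k] = Σ(n=0 to 2) x[n] · ω_3^(nk)
where ω_3 = e^(-2πi/3)

Computing each X[k]:
X[0] = -6
X[1] = -1.5000-0.8660i
X[2] = -1.5000+0.8660i

X = [-6, -1.5000-0.8660i, -1.5000+0.8660i]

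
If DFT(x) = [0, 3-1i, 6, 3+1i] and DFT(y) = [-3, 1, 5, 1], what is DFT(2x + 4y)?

By linearity: DFT(2x + 4y) = 2·DFT(x) + 4·DFT(y)
= 2·[0, 3-1i, 6, 3+1i] + 4·[-3, 1, 5, 1]

Computing element-wise:
Z[0] = 2·(0) + 4·(-3) = -12
Z[1] = 2·(3-1i) + 4·(1) = 10-2i
Z[2] = 2·(6) + 4·(5) = 32
Z[3] = 2·(3+1i) + 4·(1) = 10+2i

DFT(2x + 4y) = 2·X + 4·Y = [-12, 10-2i, 32, 10+2i]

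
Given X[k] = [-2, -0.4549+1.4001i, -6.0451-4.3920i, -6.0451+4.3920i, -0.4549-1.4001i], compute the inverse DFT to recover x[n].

x[n] = (1/5) Σ(k=0 to 4) X[k] · e^(2πikn/5)

Computing each x[n]:
x[0] = -3
x[1] = 2
x[2] = -3
x[3] = 1
x[4] = 1

x = [-3, 2, -3, 1, 1]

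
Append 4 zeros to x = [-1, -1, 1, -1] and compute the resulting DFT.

Original 4-point DFT: [-2, -2, 2, -2]
Zero-padded 8-point DFT provides frequency interpolation.

DFT_8([x, 0, ...]) = [-2, -1.0000+0.4142i, -2, -1.0000+2.4142i, 2, -1.0000-2.4142i, -2, -1.0000-0.4142i]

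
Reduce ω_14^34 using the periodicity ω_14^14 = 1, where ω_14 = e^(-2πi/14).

Since ω_14^14 = 1, powers reduce modulo 14.
34 mod 14 = 6
So ω_14^34 = ω_14^6 = e^(-2πi·6/14)

ω_14^34 = ω_14^6 = -0.9010-0.4339i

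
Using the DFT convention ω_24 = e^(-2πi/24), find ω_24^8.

ω_24^8 = e^(-2πi·8/24)
= cos(-2π·8/24) + i·sin(-2π·8/24)
= cos(-16π/24) + i·sin(-16π/24)

ω_24^8 = cos(-16π/24) + i·sin(-16π/24) = -0.5000-0.8660i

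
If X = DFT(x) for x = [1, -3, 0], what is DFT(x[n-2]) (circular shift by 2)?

Time shift by 2: X_shifted[k] = ω_3^(2k) · X[k]
Shifted x = [-3, 0, 1]

DFT(x[n-2]) = [-2, -3.5000+0.8660i, -3.5000-0.8660i]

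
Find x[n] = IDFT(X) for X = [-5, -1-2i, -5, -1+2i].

x[n] = (1/4) Σ(k=0 to 3) X[k] · e^(2πikn/4)

Computing each x[n]:
x[0] = -3
x[1] = 1
x[2] = -2
x[3] = -1

x = [-3, 1, -2, -1]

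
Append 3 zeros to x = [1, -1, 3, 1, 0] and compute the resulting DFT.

Original 5-point DFT: [4, -2.5451-0.2245i, 3.0451+2.4899i, 3.0451-2.4899i, -2.5451+0.2245i]
Zero-padded 8-point DFT provides frequency interpolation.

DFT_8([x, 0, ...]) = [4, -0.4142-3.0000i, -2+2i, 2.4142+3.0000i, 4, 2.4142-3.0000i, -2-2i, -0.4142+3.0000i]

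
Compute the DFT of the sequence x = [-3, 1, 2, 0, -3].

X[k] = Σ(n=0 to 4) x[n] · ω_5^(nk)
where ω_5 = e^(-2πi/5)

Computing each X[k]:
X[0] = -3
X[1] = -5.2361-4.9798i
X[2] = -0.7639-0.4490i
X[3] = -0.7639+0.4490i
X[4] = -5.2361+4.9798i

X = [-3, -5.2361-4.9798i, -0.7639-0.4490i, -0.7639+0.4490i, -5.2361+4.9798i]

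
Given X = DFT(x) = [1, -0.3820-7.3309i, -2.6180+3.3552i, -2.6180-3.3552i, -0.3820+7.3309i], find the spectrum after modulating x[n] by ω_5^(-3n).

Modulation property: DFT(ω_5^(-3n)·x[n]) = X[(k-3) mod 5], so circularly shift X by 3 positions.

X[k-3] = [-2.6180+3.3552i, -2.6180-3.3552i, -0.3820+7.3309i, 1, -0.3820-7.3309i]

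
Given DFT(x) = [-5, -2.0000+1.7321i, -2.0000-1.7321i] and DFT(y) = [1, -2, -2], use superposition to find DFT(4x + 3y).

By linearity: DFT(4x + 3y) = 4·DFT(x) + 3·DFT(y)
= 4·[-5, -2.0000+1.7321i, -2.0000-1.7321i] + 3·[1, -2, -2]

Computing element-wise:
Z[0] = 4·(-5) + 3·(1) = -17
Z[1] = 4·(-2.0000+1.7321i) + 3·(-2) = -14.0000+6.9284i
Z[2] = 4·(-2.0000-1.7321i) + 3·(-2) = -14.0000-6.9284i

DFT(4x + 3y) = 4·X + 3·Y = [-17, -14.0000+6.9284i, -14.0000-6.9284i]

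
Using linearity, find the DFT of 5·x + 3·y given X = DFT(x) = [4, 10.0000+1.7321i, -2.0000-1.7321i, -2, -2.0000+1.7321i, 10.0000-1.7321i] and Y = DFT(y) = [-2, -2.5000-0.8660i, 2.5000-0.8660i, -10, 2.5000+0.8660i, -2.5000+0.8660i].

By linearity: DFT(5x + 3y) = 5·DFT(x) + 3·DFT(y)
= 5·[4, 10.0000+1.7321i, -2.0000-1.7321i, -2, -2.0000+1.7321i, 10.0000-1.7321i] + 3·[-2, -2.5000-0.8660i, 2.5000-0.8660i, -10, 2.5000+0.8660i, -2.5000+0.8660i]

Computing element-wise:
Z[0] = 5·(4) + 3·(-2) = 14
Z[1] = 5·(10.0000+1.7321i) + 3·(-2.5000-0.8660i) = 42.5000+6.0625i
Z[2] = 5·(-2.0000-1.7321i) + 3·(2.5000-0.8660i) = -2.5000-11.2585i
Z[3] = 5·(-2) + 3·(-10) = -40
Z[4] = 5·(-2.0000+1.7321i) + 3·(2.5000+0.8660i) = -2.5000+11.2585i
Z[5] = 5·(10.0000-1.7321i) + 3·(-2.5000+0.8660i) = 42.5000-6.0625i

DFT(5x + 3y) = 5·X + 3·Y = [14, 42.5000+6.0625i, -2.5000-11.2585i, -40, -2.5000+11.2585i, 42.5000-6.0625i]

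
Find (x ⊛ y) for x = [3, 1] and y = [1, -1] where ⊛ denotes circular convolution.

(x ⊛ y)[n] = Σ(m=0 to 1) x[m] · y[(n-m) mod 2]

Computing each output sample:
(x ⊛ y)[0] = 2
(x ⊛ y)[1] = -2

x ⊛ y = [2, -2]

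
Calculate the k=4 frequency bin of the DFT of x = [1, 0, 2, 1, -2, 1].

X[4] = Σ(n=0 to 5) x[n] · ω_6^(4n) where ω_6 = e^(-2πi/6)
= (1)·ω_6^0 + (0)·ω_6^4 + (2)·ω_6^8 + (1)·ω_6^12 + (-2)·ω_6^16 + (1)·ω_6^20

X[4] = 1.5000-4.3301i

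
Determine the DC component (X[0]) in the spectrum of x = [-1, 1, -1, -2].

X[0] = Σ(n=0 to 3) x[n] · ω_4^0 = Σ x[n]
= (-1) + (1) + (-1) + (-2)

X[0] = -3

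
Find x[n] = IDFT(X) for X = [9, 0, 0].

x[n] = (1/3) Σ(k=0 to 2) X[k] · e^(2πikn/3)

Computing each x[n]:
x[0] = 3
x[1] = 3
x[2] = 3

x = [3, 3, 3]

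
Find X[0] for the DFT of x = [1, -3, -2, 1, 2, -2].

X[0] = Σ(n=0 to 5) x[n] · ω_6^0 = Σ x[n]
= (1) + (-3) + (-2) + (1) + (2) + (-2)

X[0] = -3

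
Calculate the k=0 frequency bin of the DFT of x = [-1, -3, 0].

X[0] = Σ(n=0 to 2) x[n] · ω_3^0 = Σ x[n]
= (-1) + (-3) + (0)

X[0] = -4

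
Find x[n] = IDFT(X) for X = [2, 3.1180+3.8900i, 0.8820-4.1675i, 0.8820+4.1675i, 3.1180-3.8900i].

x[n] = (1/5) Σ(k=0 to 4) X[k] · e^(2πikn/5)

Computing each x[n]:
x[0] = 2
x[1] = 0
x[2] = -3
x[3] = 2
x[4] = 1

x = [2, 0, -3, 2, 1]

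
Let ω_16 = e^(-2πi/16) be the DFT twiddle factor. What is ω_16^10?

ω_16^10 = e^(-2πi·10/16)
= cos(-2π·10/16) + i·sin(-2π·10/16)
= cos(-20π/16) + i·sin(-20π/16)

ω_16^10 = cos(-20π/16) + i·sin(-20π/16) = -0.7071+0.7071i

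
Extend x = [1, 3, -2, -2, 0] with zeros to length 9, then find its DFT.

Original 5-point DFT: [0, 5.1631-2.8532i, -2.6631-1.7634i, -2.6631+1.7634i, 5.1631+2.8532i]
Zero-padded 9-point DFT provides frequency interpolation.

DFT_9([x, 0, ...]) = [0, 3.9508+1.7733i, 4.4003-4.0024i, -1.5000-4.3301i, -2.3512-0.5796i, -2.3512+0.5796i, -1.5000+4.3301i, 4.4003+4.0024i, 3.9508-1.7733i]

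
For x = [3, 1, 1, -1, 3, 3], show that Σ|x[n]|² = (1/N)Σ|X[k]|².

Time domain:
Σ|x[n]|² = |3|² + |1|² + |1|² + |-1|² + |3|² + |3|² = 30.0000

Frequency domain:
(1/6)Σ|X[k]|² = (1/6)(|10|² + |4.0000+3.4641i|² + |-2|² + |4|² + |-2|² + |4.0000-3.4641i|²) = (1/6)·180.0000 = 30.0000

Both sides agree, confirming Parseval's theorem.

Σ|x[n]|² = (1/N)Σ|X[k]|² = 30.0000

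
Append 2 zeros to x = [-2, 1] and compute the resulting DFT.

Original 2-point DFT: [-1, -3]
Zero-padded 4-point DFT provides frequency interpolation.

DFT_4([x, 0, ...]) = [-1, -2-1i, -3, -2+1i]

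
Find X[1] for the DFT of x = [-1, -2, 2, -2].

X[1] = Σ(n=0 to 3) x[n] · ω_4^(1n) where ω_4 = e^(-2πi/4)
= (-1)·ω_4^0 + (-2)·ω_4^1 + (2)·ω_4^2 + (-2)·ω_4^3

X[1] = -3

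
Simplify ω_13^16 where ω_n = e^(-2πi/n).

Since ω_13^13 = 1, powers reduce modulo 13.
16 mod 13 = 3
So ω_13^16 = ω_13^3 = e^(-2πi·3/13)

ω_13^16 = ω_13^3 = 0.1205-0.9927i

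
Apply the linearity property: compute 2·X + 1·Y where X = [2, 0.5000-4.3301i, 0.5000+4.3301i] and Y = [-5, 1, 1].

By linearity: DFT(2x + 1y) = 2·DFT(x) + 1·DFT(y)
= 2·[2, 0.5000-4.3301i, 0.5000+4.3301i] + 1·[-5, 1, 1]

Computing element-wise:
Z[0] = 2·(2) + 1·(-5) = -1
Z[1] = 2·(0.5000-4.3301i) + 1·(1) = 2.0000-8.6602i
Z[2] = 2·(0.5000+4.3301i) + 1·(1) = 2.0000+8.6602i

DFT(2x + 1y) = 2·X + 1·Y = [-1, 2.0000-8.6602i, 2.0000+8.6602i]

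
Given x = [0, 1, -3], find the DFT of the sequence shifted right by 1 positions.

Time shift by 1: X_shifted[k] = ω_3^(1k) · X[k]
Shifted x = [-3, 0, 1]

DFT(x[n-1]) = [-2, -3.5000+0.8660i, -3.5000-0.8660i]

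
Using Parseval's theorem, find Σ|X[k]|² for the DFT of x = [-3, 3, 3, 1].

Parseval: Σ|x[n]|² = (1/N)Σ|X[k]|², so Σ|X[k]|² = N·Σ|x[n]|² = 4·28.0000

Σ|X[k]|² = N·Σ|x[n]|² = 4·28.0000 = 112.0000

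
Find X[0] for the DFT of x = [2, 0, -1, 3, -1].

X[0] = Σ(n=0 to 4) x[n] · ω_5^0 = Σ x[n]
= (2) + (0) + (-1) + (3) + (-1)

X[0] = 3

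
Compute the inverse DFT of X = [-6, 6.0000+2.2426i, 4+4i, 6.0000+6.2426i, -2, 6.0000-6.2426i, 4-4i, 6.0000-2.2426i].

x[n] = (1/8) Σ(k=0 to 7) X[k] · e^(2πikn/8)

Computing each x[n]:
x[0] = 3
x[1] = -3
x[2] = -1
x[3] = -1
x[4] = -3
x[5] = 0
x[6] = -3
x[7] = 2

x = [3, -3, -1, -1, -3, 0, -3, 2]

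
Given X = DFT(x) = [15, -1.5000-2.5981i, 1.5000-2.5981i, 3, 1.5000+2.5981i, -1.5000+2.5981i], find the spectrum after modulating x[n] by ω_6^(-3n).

Modulation property: DFT(ω_6^(-3n)·x[n]) = X[(k-3) mod 6], so circularly shift X by 3 positions.

X[k-3] = [3, 1.5000+2.5981i, -1.5000+2.5981i, 15, -1.5000-2.5981i, 1.5000-2.5981i]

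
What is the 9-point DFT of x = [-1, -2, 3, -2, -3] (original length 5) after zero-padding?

Original 5-point DFT: [-5, -3.3541-3.8900i, 3.3541+4.1675i, 3.3541-4.1675i, -3.3541+3.8900i]
Zero-padded 9-point DFT provides frequency interpolation.

DFT_9([x, 0, ...]) = [-5, 1.8079+1.0893i, -5.4645-2.7169i, -2.0000+6.9282i, 3.6566+1.3900i, 3.6566-1.3900i, -2.0000-6.9282i, -5.4645+2.7169i, 1.8079-1.0893i]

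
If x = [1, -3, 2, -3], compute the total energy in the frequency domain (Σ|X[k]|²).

Parseval: Σ|x[n]|² = (1/N)Σ|X[k]|², so Σ|X[k]|² = N·Σ|x[n]|² = 4·23.0000

Σ|X[k]|² = N·Σ|x[n]|² = 4·23.0000 = 92.0000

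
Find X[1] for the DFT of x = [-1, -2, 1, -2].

X[1] = Σ(n=0 to 3) x[n] · ω_4^(1n) where ω_4 = e^(-2πi/4)
= (-1)·ω_4^0 + (-2)·ω_4^1 + (1)·ω_4^2 + (-2)·ω_4^3

X[1] = -2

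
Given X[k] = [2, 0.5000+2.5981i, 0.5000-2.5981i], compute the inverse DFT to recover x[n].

x[n] = (1/3) Σ(k=0 to 2) X[k] · e^(2πikn/3)

Computing each x[n]:
x[0] = 1
x[1] = -1
x[2] = 2

x = [1, -1, 2]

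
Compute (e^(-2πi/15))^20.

Since ω_15^15 = 1, powers reduce modulo 15.
20 mod 15 = 5
So ω_15^20 = ω_15^5 = e^(-2πi·5/15)

ω_15^20 = ω_15^5 = -0.5000-0.8660i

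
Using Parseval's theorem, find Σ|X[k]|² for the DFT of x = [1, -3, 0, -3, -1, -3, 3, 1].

Parseval: Σ|x[n]|² = (1/N)Σ|X[k]|², so Σ|X[k]|² = N·Σ|x[n]|² = 8·39.0000

Σ|X[k]|² = N·Σ|x[n]|² = 8·39.0000 = 312.0000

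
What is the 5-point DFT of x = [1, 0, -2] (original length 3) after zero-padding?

Original 3-point DFT: [-1, 2.0000-1.7321i, 2.0000+1.7321i]
Zero-padded 5-point DFT provides frequency interpolation.

DFT_5([x, 0, ...]) = [-1, 2.6180+1.1756i, 0.3820-1.9021i, 0.3820+1.9021i, 2.6180-1.1756i]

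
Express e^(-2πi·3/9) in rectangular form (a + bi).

ω_9^3 = e^(-2πi·3/9)
= cos(-2π·3/9) + i·sin(-2π·3/9)
= cos(-6π/9) + i·sin(-6π/9)

ω_9^3 = cos(-6π/9) + i·sin(-6π/9) = -0.5000-0.8660i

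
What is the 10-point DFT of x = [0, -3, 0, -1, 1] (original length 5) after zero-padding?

Original 5-point DFT: [-3, 0.1910+3.2164i, 1.3090+3.3022i, 1.3090-3.3022i, 0.1910-3.2164i]
Zero-padded 10-point DFT provides frequency interpolation.

DFT_10([x, 0, ...]) = [-3, -2.9271+2.1266i, 0.1910+3.2164i, 0.4271+1.3143i, 1.3090+3.3022i, 5, 1.3090-3.3022i, 0.4271-1.3143i, 0.1910-3.2164i, -2.9271-2.1266i]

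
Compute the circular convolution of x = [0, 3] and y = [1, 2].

(x ⊛ y)[n] = Σ(m=0 to 1) x[m] · y[(n-m) mod 2]

Computing each output sample:
(x ⊛ y)[0] = 6
(x ⊛ y)[1] = 3

x ⊛ y = [6, 3]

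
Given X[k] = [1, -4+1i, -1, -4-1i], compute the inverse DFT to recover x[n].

x[n] = (1/4) Σ(k=0 to 3) X[k] · e^(2πikn/4)

Computing each x[n]:
x[0] = -2
x[1] = 0
x[2] = 2
x[3] = 1

x = [-2, 0, 2, 1]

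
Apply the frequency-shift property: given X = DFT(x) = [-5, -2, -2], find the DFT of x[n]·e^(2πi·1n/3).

Modulation property: DFT(ω_3^(-1n)·x[n]) = X[(k-1) mod 3], so circularly shift X by 1 positions.

X[k-1] = [-2, -5, -2]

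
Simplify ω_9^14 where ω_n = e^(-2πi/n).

Since ω_9^9 = 1, powers reduce modulo 9.
14 mod 9 = 5
So ω_9^14 = ω_9^5 = e^(-2πi·5/9)

ω_9^14 = ω_9^5 = -0.9397+0.3420i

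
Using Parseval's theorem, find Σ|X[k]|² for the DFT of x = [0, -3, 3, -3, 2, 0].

Parseval: Σ|x[n]|² = (1/N)Σ|X[k]|², so Σ|X[k]|² = N·Σ|x[n]|² = 6·31.0000

Σ|X[k]|² = N·Σ|x[n]|² = 6·31.0000 = 186.0000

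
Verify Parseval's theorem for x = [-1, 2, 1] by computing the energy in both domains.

Time domain:
Σ|x[n]|² = |-1|² + |2|² + |1|² = 6.0000

Frequency domain:
(1/3)Σ|X[k]|² = (1/3)(|2|² + |-2.5000-0.8660i|² + |-2.5000+0.8660i|²) = (1/3)·18.0000 = 6.0000

Both sides agree, confirming Parseval's theorem.

Σ|x[n]|² = (1/N)Σ|X[k]|² = 6.0000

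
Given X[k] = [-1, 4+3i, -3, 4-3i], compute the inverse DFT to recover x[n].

x[n] = (1/4) Σ(k=0 to 3) X[k] · e^(2πikn/4)

Computing each x[n]:
x[0] = 1
x[1] = -1
x[2] = -3
x[3] = 2

x = [1, -1, -3, 2]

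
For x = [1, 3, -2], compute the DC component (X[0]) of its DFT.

X[0] = Σ(n=0 to 2) x[n] · ω_3^0 = Σ x[n]
= (1) + (3) + (-2)

X[0] = 2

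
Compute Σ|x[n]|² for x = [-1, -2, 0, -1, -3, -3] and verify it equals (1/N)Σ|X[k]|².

Time domain:
Σ|x[n]|² = |-1|² + |-2|² + |0|² + |-1|² + |-3|² + |-3|² = 24.0000

Frequency domain:
(1/6)Σ|X[k]|² = (1/6)(|-10|² + |-1.0000-3.4641i|² + |2.0000+1.7321i|² + |2|² + |2.0000-1.7321i|² + |-1.0000+3.4641i|²) = (1/6)·144.0000 = 24.0000

Both sides agree, confirming Parseval's theorem.

Σ|x[n]|² = (1/N)Σ|X[k]|² = 24.0000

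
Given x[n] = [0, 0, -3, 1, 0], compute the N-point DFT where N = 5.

X[k] = Σ(n=0 to 4) x[n] · ω_5^(nk)
where ω_5 = e^(-2πi/5)

Computing each X[k]:
X[0] = -2
X[1] = 1.6180+2.3511i
X[2] = -0.6180-3.8042i
X[3] = -0.6180+3.8042i
X[4] = 1.6180-2.3511i

X = [-2, 1.6180+2.3511i, -0.6180-3.8042i, -0.6180+3.8042i, 1.6180-2.3511i]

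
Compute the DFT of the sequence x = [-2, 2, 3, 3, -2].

X[k] = Σ(n=0 to 4) x[n] · ω_5^(nk)
where ω_5 = e^(-2πi/5)

Computing each X[k]:
X[0] = 4
X[1] = -6.8541-3.8042i
X[2] = -0.1459-2.3511i
X[3] = -0.1459+2.3511i
X[4] = -6.8541+3.8042i

X = [4, -6.8541-3.8042i, -0.1459-2.3511i, -0.1459+2.3511i, -6.8541+3.8042i]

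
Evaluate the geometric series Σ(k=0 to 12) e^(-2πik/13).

Sum of all nth roots of unity equals 0 for n > 1 (geometric series with r ≠ 1).

0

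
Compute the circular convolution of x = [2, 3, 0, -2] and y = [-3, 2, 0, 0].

(x ⊛ y)[n] = Σ(m=0 to 3) x[m] · y[(n-m) mod 4]

Computing each output sample:
(x ⊛ y)[0] = -10
(x ⊛ y)[1] = -5
(x ⊛ y)[2] = 6
(x ⊛ y)[3] = 6

x ⊛ y = [-10, -5, 6, 6]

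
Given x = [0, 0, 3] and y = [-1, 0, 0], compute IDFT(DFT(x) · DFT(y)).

(x ⊛ y)[n] = Σ(m=0 to 2) x[m] · y[(n-m) mod 3]

Computing each output sample:
(x ⊛ y)[0] = 0
(x ⊛ y)[1] = 0
(x ⊛ y)[2] = -3

x ⊛ y = [0, 0, -3]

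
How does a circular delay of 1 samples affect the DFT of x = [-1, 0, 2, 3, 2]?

Time shift by 1: X_shifted[k] = ω_5^(1k) · X[k]
Shifted x = [2, -1, 0, 2, 3]

DFT(x[n-1]) = [6, 1.0000+4.9798i, 1.0000+0.4490i, 1.0000-0.4490i, 1.0000-4.9798i]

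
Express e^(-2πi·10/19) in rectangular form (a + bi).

ω_19^10 = e^(-2πi·10/19)
= cos(-2π·10/19) + i·sin(-2π·10/19)
= cos(-20π/19) + i·sin(-20π/19)

ω_19^10 = cos(-20π/19) + i·sin(-20π/19) = -0.9864+0.1646i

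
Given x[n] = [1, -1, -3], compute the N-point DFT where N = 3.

X[k] = Σ(n=0 to 2) x[n] · ω_3^(nk)
where ω_3 = e^(-2πi/3)

Computing each X[k]:
X[0] = -3
X[1] = 3.0000-1.7321i
X[2] = 3.0000+1.7321i

X = [-3, 3.0000-1.7321i, 3.0000+1.7321i]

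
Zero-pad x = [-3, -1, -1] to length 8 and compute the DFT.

Original 3-point DFT: [-5, -2, -2]
Zero-padded 8-point DFT provides frequency interpolation.

DFT_8([x, 0, ...]) = [-5, -3.7071+1.7071i, -2+1i, -2.2929-0.2929i, -3, -2.2929+0.2929i, -2-1i, -3.7071-1.7071i]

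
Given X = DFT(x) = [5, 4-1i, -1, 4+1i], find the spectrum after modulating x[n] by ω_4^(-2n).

Modulation property: DFT(ω_4^(-2n)·x[n]) = X[(k-2) mod 4], so circularly shift X by 2 positions.

X[k-2] = [-1, 4+1i, 5, 4-1i]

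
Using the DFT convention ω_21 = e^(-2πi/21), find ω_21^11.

ω_21^11 = e^(-2πi·11/21)
= cos(-2π·11/21) + i·sin(-2π·11/21)
= cos(-22π/21) + i·sin(-22π/21)

ω_21^11 = cos(-22π/21) + i·sin(-22π/21) = -0.9888+0.1490i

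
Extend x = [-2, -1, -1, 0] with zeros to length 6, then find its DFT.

Original 4-point DFT: [-4, -1+1i, -2, -1-1i]
Zero-padded 6-point DFT provides frequency interpolation.

DFT_6([x, 0, ...]) = [-4, -2.0000+1.7321i, -1, -2, -1, -2.0000-1.7321i]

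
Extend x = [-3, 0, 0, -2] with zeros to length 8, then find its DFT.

Original 4-point DFT: [-5, -3-2i, -1, -3+2i]
Zero-padded 8-point DFT provides frequency interpolation.

DFT_8([x, 0, ...]) = [-5, -1.5858+1.4142i, -3-2i, -4.4142+1.4142i, -1, -4.4142-1.4142i, -3+2i, -1.5858-1.4142i]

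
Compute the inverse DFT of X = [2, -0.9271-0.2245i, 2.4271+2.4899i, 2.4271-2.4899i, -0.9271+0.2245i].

x[n] = (1/5) Σ(k=0 to 4) X[k] · e^(2πikn/5)

Computing each x[n]:
x[0] = 1
x[1] = -1
x[2] = 2
x[3] = 0
x[4] = 0

x = [1, -1, 2, 0, 0]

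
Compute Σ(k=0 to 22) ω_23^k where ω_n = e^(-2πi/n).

Sum of all nth roots of unity equals 0 for n > 1 (geometric series with r ≠ 1).

0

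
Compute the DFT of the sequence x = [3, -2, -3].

X[k] = Σ(n=0 to 2) x[n] · ω_3^(nk)
where ω_3 = e^(-2πi/3)

Computing each X[k]:
X[0] = -2
X[1] = 5.5000-0.8660i
X[2] = 5.5000+0.8660i

X = [-2, 5.5000-0.8660i, 5.5000+0.8660i]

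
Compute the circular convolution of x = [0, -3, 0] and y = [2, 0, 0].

(x ⊛ y)[n] = Σ(m=0 to 2) x[m] · y[(n-m) mod 3]

Computing each output sample:
(x ⊛ y)[0] = 0
(x ⊛ y)[1] = -6
(x ⊛ y)[2] = 0

x ⊛ y = [0, -6, 0]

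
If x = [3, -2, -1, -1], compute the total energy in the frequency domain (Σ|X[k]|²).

Parseval: Σ|x[n]|² = (1/N)Σ|X[k]|², so Σ|X[k]|² = N·Σ|x[n]|² = 4·15.0000

Σ|X[k]|² = N·Σ|x[n]|² = 4·15.0000 = 60.0000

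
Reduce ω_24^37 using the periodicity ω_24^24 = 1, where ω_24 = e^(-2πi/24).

Since ω_24^24 = 1, powers reduce modulo 24.
37 mod 24 = 13
So ω_24^37 = ω_24^13 = e^(-2πi·13/24)

ω_24^37 = ω_24^13 = -0.9659+0.2588i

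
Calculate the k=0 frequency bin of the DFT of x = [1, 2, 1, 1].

X[0] = Σ(n=0 to 3) x[n] · ω_4^0 = Σ x[n]
= (1) + (2) + (1) + (1)

X[0] = 5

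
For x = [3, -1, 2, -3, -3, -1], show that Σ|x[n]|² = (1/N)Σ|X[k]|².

Time domain:
Σ|x[n]|² = |3|² + |-1|² + |2|² + |-3|² + |-3|² + |-1|² = 33.0000

Frequency domain:
(1/6)Σ|X[k]|² = (1/6)(|-3|² + |5.5000-4.3301i|² + |1.5000+4.3301i|² + |7|² + |1.5000-4.3301i|² + |5.5000+4.3301i|²) = (1/6)·198.0000 = 33.0000

Both sides agree, confirming Parseval's theorem.

Σ|x[n]|² = (1/N)Σ|X[k]|² = 33.0000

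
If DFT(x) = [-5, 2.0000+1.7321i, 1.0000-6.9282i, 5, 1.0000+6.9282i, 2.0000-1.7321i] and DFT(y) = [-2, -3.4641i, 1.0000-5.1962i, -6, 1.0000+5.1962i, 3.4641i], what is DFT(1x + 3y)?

By linearity: DFT(1x + 3y) = 1·DFT(x) + 3·DFT(y)
= 1·[-5, 2.0000+1.7321i, 1.0000-6.9282i, 5, 1.0000+6.9282i, 2.0000-1.7321i] + 3·[-2, -3.4641i, 1.0000-5.1962i, -6, 1.0000+5.1962i, 3.4641i]

Computing element-wise:
Z[0] = 1·(-5) + 3·(-2) = -11
Z[1] = 1·(2.0000+1.7321i) + 3·(-3.4641i) = 2.0000-8.6602i
Z[2] = 1·(1.0000-6.9282i) + 3·(1.0000-5.1962i) = 4.0000-22.5168i
Z[3] = 1·(5) + 3·(-6) = -13
Z[4] = 1·(1.0000+6.9282i) + 3·(1.0000+5.1962i) = 4.0000+22.5168i
Z[5] = 1·(2.0000-1.7321i) + 3·(3.4641i) = 2.0000+8.6602i

DFT(1x + 3y) = 1·X + 3·Y = [-11, 2.0000-8.6602i, 4.0000-22.5168i, -13, 4.0000+22.5168i, 2.0000+8.6602i]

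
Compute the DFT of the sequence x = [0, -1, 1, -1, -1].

X[k] = Σ(n=0 to 4) x[n] · ω_5^(nk)
where ω_5 = e^(-2πi/5)

Computing each X[k]:
X[0] = -2
X[1] = -0.6180-1.1756i
X[2] = 1.6180+1.9021i
X[3] = 1.6180-1.9021i
X[4] = -0.6180+1.1756i

X = [-2, -0.6180-1.1756i, 1.6180+1.9021i, 1.6180-1.9021i, -0.6180+1.1756i]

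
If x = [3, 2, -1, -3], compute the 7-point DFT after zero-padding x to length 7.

Original 4-point DFT: [1, 4-5i, 3, 4+5i]
Zero-padded 7-point DFT provides frequency interpolation.

DFT_7([x, 0, ...]) = [1, 7.1724+0.7129i, 1.5855-4.7292i, 1.2421+1.2752i, 1.2421-1.2752i, 1.5855+4.7292i, 7.1724-0.7129i]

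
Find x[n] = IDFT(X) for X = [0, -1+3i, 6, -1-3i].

x[n] = (1/4) Σ(k=0 to 3) X[k] · e^(2πikn/4)

Computing each x[n]:
x[0] = 1
x[1] = -3
x[2] = 2
x[3] = 0

x = [1, -3, 2, 0]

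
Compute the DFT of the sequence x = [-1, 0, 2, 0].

X[k] = Σ(n=0 to 3) x[n] · ω_4^(nk)
where ω_4 = e^(-2πi/4)

Computing each X[k]:
X[0] = 1
X[1] = -3
X[2] = 1
X[3] = -3

X = [1, -3, 1, -3]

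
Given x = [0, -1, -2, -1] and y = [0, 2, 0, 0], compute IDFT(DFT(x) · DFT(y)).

(x ⊛ y)[n] = Σ(m=0 to 3) x[m] · y[(n-m) mod 4]

Computing each output sample:
(x ⊛ y)[0] = -2
(x ⊛ y)[1] = 0
(x ⊛ y)[2] = -2
(x ⊛ y)[3] = -4

x ⊛ y = [-2, 0, -2, -4]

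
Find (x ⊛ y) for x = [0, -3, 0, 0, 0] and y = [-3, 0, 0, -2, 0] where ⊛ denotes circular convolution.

(x ⊛ y)[n] = Σ(m=0 to 4) x[m] · y[(n-m) mod 5]

Computing each output sample:
(x ⊛ y)[0] = 0
(x ⊛ y)[1] = 9
(x ⊛ y)[2] = 0
(x ⊛ y)[3] = 0
(x ⊛ y)[4] = 6

x ⊛ y = [0, 9, 0, 0, 6]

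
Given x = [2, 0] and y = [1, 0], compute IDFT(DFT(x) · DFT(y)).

(x ⊛ y)[n] = Σ(m=0 to 1) x[m] · y[(n-m) mod 2]

Computing each output sample:
(x ⊛ y)[0] = 2
(x ⊛ y)[1] = 0

x ⊛ y = [2, 0]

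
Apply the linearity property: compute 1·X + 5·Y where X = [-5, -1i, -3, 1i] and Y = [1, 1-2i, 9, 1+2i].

By linearity: DFT(1x + 5y) = 1·DFT(x) + 5·DFT(y)
= 1·[-5, -1i, -3, 1i] + 5·[1, 1-2i, 9, 1+2i]

Computing element-wise:
Z[0] = 1·(-5) + 5·(1) = 0
Z[1] = 1·(-1i) + 5·(1-2i) = 5-11i
Z[2] = 1·(-3) + 5·(9) = 42
Z[3] = 1·(1i) + 5·(1+2i) = 5+11i

DFT(1x + 5y) = 1·X + 5·Y = [0, 5-11i, 42, 5+11i]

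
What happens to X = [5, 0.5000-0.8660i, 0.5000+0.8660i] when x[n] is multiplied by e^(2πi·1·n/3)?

Modulation property: DFT(ω_3^(-1n)·x[n]) = X[(k-1) mod 3], so circularly shift X by 1 positions.

X[k-1] = [0.5000+0.8660i, 5, 0.5000-0.8660i]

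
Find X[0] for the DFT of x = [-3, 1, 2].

X[0] = Σ(n=0 to 2) x[n] · ω_3^0 = Σ x[n]
= (-3) + (1) + (2)

X[0] = 0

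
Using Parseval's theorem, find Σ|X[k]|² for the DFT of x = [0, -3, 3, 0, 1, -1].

Parseval: Σ|x[n]|² = (1/N)Σ|X[k]|², so Σ|X[k]|² = N·Σ|x[n]|² = 6·20.0000

Σ|X[k]|² = N·Σ|x[n]|² = 6·20.0000 = 120.0000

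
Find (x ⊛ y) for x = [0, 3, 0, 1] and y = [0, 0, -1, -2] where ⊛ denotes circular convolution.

(x ⊛ y)[n] = Σ(m=0 to 3) x[m] · y[(n-m) mod 4]

Computing each output sample:
(x ⊛ y)[0] = -6
(x ⊛ y)[1] = -1
(x ⊛ y)[2] = -2
(x ⊛ y)[3] = -3

x ⊛ y = [-6, -1, -2, -3]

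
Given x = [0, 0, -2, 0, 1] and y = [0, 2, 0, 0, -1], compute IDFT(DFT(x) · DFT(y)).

(x ⊛ y)[n] = Σ(m=0 to 4) x[m] · y[(n-m) mod 5]

Computing each output sample:
(x ⊛ y)[0] = 2
(x ⊛ y)[1] = 2
(x ⊛ y)[2] = 0
(x ⊛ y)[3] = -5
(x ⊛ y)[4] = 0

x ⊛ y = [2, 2, 0, -5, 0]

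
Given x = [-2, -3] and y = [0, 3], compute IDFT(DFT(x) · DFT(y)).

(x ⊛ y)[n] = Σ(m=0 to 1) x[m] · y[(n-m) mod 2]

Computing each output sample:
(x ⊛ y)[0] = -9
(x ⊛ y)[1] = -6

x ⊛ y = [-9, -6]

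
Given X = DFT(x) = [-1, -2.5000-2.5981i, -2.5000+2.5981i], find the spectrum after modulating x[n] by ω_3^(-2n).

Modulation property: DFT(ω_3^(-2n)·x[n]) = X[(k-2) mod 3], so circularly shift X by 2 positions.

X[k-2] = [-2.5000-2.5981i, -2.5000+2.5981i, -1]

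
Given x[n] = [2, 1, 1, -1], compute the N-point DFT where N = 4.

X[k] = Σ(n=0 to 3) x[n] · ω_4^(nk)
where ω_4 = e^(-2πi/4)

Computing each X[k]:
X[0] = 3
X[1] = 1-2i
X[2] = 3
X[3] = 1+2i

X = [3, 1-2i, 3, 1+2i]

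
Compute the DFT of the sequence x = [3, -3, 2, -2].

X[k] = Σ(n=0 to 3) x[n] · ω_4^(nk)
where ω_4 = e^(-2πi/4)

Computing each X[k]:
X[0] = 0
X[1] = 1+1i
X[2] = 10
X[3] = 1-1i

X = [0, 1+1i, 10, 1-1i]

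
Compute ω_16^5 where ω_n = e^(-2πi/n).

ω_16^5 = e^(-2πi·5/16)
= cos(-2π·5/16) + i·sin(-2π·5/16)
= cos(-10π/16) + i·sin(-10π/16)

ω_16^5 = cos(-10π/16) + i·sin(-10π/16) = -0.3827-0.9239i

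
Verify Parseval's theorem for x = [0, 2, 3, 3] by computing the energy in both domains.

Time domain:
Σ|x[n]|² = |0|² + |2|² + |3|² + |3|² = 22.0000

Frequency domain:
(1/4)Σ|X[k]|² = (1/4)(|8|² + |-3+1i|² + |-2|² + |-3-1i|²) = (1/4)·88.0000 = 22.0000

Both sides agree, confirming Parseval's theorem.

Σ|x[n]|² = (1/N)Σ|X[k]|² = 22.0000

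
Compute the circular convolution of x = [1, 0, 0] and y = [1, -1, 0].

(x ⊛ y)[n] = Σ(m=0 to 2) x[m] · y[(n-m) mod 3]

Computing each output sample:
(x ⊛ y)[0] = 1
(x ⊛ y)[1] = -1
(x ⊛ y)[2] = 0

x ⊛ y = [1, -1, 0]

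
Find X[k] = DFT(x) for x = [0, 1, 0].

X[k] = Σ(n=0 to 2) x[n] · ω_3^(nk)
where ω_3 = e^(-2πi/3)

Computing each X[k]:
X[0] = 1
X[1] = -0.5000-0.8660i
X[2] = -0.5000+0.8660i

X = [1, -0.5000-0.8660i, -0.5000+0.8660i]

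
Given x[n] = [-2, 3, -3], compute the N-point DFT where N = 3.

X[k] = Σ(n=0 to 2) x[n] · ω_3^(nk)
where ω_3 = e^(-2πi/3)

Computing each X[k]:
X[0] = -2
X[1] = -2.0000-5.1962i
X[2] = -2.0000+5.1962i

X = [-2, -2.0000-5.1962i, -2.0000+5.1962i]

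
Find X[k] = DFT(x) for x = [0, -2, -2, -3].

X[k] = Σ(n=0 to 3) x[n] · ω_4^(nk)
where ω_4 = e^(-2πi/4)

Computing each X[k]:
X[0] = -7
X[1] = 2-1i
X[2] = 3
X[3] = 2+1i

X = [-7, 2-1i, 3, 2+1i]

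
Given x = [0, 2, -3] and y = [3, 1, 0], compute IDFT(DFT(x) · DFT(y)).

(x ⊛ y)[n] = Σ(m=0 to 2) x[m] · y[(n-m) mod 3]

Computing each output sample:
(x ⊛ y)[0] = -3
(x ⊛ y)[1] = 6
(x ⊛ y)[2] = -7

x ⊛ y = [-3, 6, -7]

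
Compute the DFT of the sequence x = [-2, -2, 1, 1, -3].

X[k] = Σ(n=0 to 4) x[n] · ω_5^(nk)
where ω_5 = e^(-2πi/5)

Computing each X[k]:
X[0] = -5
X[1] = -5.1631-0.9511i
X[2] = 2.6631-0.5878i
X[3] = 2.6631+0.5878i
X[4] = -5.1631+0.9511i

X = [-5, -5.1631-0.9511i, 2.6631-0.5878i, 2.6631+0.5878i, -5.1631+0.9511i]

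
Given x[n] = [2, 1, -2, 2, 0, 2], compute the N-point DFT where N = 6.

X[k] = Σ(n=0 to 5) x[n] · ω_6^(nk)
where ω_6 = e^(-2πi/6)

Computing each X[k]:
X[0] = 5
X[1] = 2.5000+2.5981i
X[2] = 3.5000-0.8660i
X[3] = -5
X[4] = 3.5000+0.8660i
X[5] = 2.5000-2.5981i

X = [5, 2.5000+2.5981i, 3.5000-0.8660i, -5, 3.5000+0.8660i, 2.5000-2.5981i]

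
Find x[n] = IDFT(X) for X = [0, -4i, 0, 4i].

x[n] = (1/4) Σ(k=0 to 3) X[k] · e^(2πikn/4)

Computing each x[n]:
x[0] = 0
x[1] = 2
x[2] = 0
x[3] = -2

x = [0, 2, 0, -2]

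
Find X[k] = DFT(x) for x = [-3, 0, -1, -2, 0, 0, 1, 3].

X[k] = Σ(n=0 to 7) x[n] · ω_8^(nk)
where ω_8 = e^(-2πi/8)

Computing each X[k]:
X[0] = -2
X[1] = 0.5355+5.5355i
X[2] = -3+1i
X[3] = -6.5355+1.5355i
X[4] = -4
X[5] = -6.5355-1.5355i
X[6] = -3-1i
X[7] = 0.5355-5.5355i

X = [-2, 0.5355+5.5355i, -3+1i, -6.5355+1.5355i, -4, -6.5355-1.5355i, -3-1i, 0.5355-5.5355i]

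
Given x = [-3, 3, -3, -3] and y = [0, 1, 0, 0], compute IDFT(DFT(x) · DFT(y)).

(x ⊛ y)[n] = Σ(m=0 to 3) x[m] · y[(n-m) mod 4]

Computing each output sample:
(x ⊛ y)[0] = -3
(x ⊛ y)[1] = -3
(x ⊛ y)[2] = 3
(x ⊛ y)[3] = -3

x ⊛ y = [-3, -3, 3, -3]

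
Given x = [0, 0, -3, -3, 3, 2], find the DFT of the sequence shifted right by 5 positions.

Time shift by 5: X_shifted[k] = ω_6^(5k) · X[k]
Shifted x = [0, -3, -3, 3, 2, 0]

DFT(x[n-5]) = [-1, -4.0000+6.9282i, 5.0000-1.7321i, -1, 5.0000+1.7321i, -4.0000-6.9282i]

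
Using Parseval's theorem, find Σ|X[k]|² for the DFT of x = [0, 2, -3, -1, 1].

Parseval: Σ|x[n]|² = (1/N)Σ|X[k]|², so Σ|X[k]|² = N·Σ|x[n]|² = 5·15.0000

Σ|X[k]|² = N·Σ|x[n]|² = 5·15.0000 = 75.0000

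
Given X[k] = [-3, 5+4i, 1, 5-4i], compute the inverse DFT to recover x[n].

x[n] = (1/4) Σ(k=0 to 3) X[k] · e^(2πikn/4)

Computing each x[n]:
x[0] = 2
x[1] = -3
x[2] = -3
x[3] = 1

x = [2, -3, -3, 1]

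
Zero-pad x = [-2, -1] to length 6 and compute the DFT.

Original 2-point DFT: [-3, -1]
Zero-padded 6-point DFT provides frequency interpolation.

DFT_6([x, 0, ...]) = [-3, -2.5000+0.8660i, -1.5000+0.8660i, -1, -1.5000-0.8660i, -2.5000-0.8660i]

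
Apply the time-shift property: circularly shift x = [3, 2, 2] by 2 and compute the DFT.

Time shift by 2: X_shifted[k] = ω_3^(2k) · X[k]
Shifted x = [2, 2, 3]

DFT(x[n-2]) = [7, -0.5000+0.8660i, -0.5000-0.8660i]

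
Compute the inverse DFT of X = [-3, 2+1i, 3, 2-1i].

x[n] = (1/4) Σ(k=0 to 3) X[k] · e^(2πikn/4)

Computing each x[n]:
x[0] = 1
x[1] = -2
x[2] = -1
x[3] = -1

x = [1, -2, -1, -1]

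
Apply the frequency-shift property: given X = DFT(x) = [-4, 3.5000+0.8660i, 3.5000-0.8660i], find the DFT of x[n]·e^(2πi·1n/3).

Modulation property: DFT(ω_3^(-1n)·x[n]) = X[(k-1) mod 3], so circularly shift X by 1 positions.

X[k-1] = [3.5000-0.8660i, -4, 3.5000+0.8660i]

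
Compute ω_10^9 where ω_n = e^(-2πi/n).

ω_10^9 = e^(-2πi·9/10)
= cos(-2π·9/10) + i·sin(-2π·9/10)
= cos(-18π/10) + i·sin(-18π/10)

ω_10^9 = cos(-18π/10) + i·sin(-18π/10) = 0.8090+0.5878i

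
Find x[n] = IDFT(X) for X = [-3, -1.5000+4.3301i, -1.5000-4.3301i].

x[n] = (1/3) Σ(k=0 to 2) X[k] · e^(2πikn/3)

Computing each x[n]:
x[0] = -2
x[1] = -3
x[2] = 2

x = [-2, -3, 2]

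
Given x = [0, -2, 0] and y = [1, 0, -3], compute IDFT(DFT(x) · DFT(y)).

(x ⊛ y)[n] = Σ(m=0 to 2) x[m] · y[(n-m) mod 3]

Computing each output sample:
(x ⊛ y)[0] = 6
(x ⊛ y)[1] = -2
(x ⊛ y)[2] = 0

x ⊛ y = [6, -2, 0]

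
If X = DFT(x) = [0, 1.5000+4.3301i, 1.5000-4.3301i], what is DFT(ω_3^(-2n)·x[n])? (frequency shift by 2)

Modulation property: DFT(ω_3^(-2n)·x[n]) = X[(k-2) mod 3], so circularly shift X by 2 positions.

X[k-2] = [1.5000+4.3301i, 1.5000-4.3301i, 0]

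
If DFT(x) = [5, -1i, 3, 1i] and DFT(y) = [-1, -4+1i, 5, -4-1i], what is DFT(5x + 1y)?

By linearity: DFT(5x + 1y) = 5·DFT(x) + 1·DFT(y)
= 5·[5, -1i, 3, 1i] + 1·[-1, -4+1i, 5, -4-1i]

Computing element-wise:
Z[0] = 5·(5) + 1·(-1) = 24
Z[1] = 5·(-1i) + 1·(-4+1i) = -4-4i
Z[2] = 5·(3) + 1·(5) = 20
Z[3] = 5·(1i) + 1·(-4-1i) = -4+4i

DFT(5x + 1y) = 5·X + 1·Y = [24, -4-4i, 20, -4+4i]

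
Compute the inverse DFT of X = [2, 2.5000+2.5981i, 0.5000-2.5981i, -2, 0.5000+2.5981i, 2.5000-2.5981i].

x[n] = (1/6) Σ(k=0 to 5) X[k] · e^(2πikn/6)

Computing each x[n]:
x[0] = 1
x[1] = 1
x[2] = -2
x[3] = 0
x[4] = 1
x[5] = 1

x = [1, 1, -2, 0, 1, 1]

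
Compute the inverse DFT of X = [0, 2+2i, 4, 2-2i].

x[n] = (1/4) Σ(k=0 to 3) X[k] · e^(2πikn/4)

Computing each x[n]:
x[0] = 2
x[1] = -2
x[2] = 0
x[3] = 0

x = [2, -2, 0, 0]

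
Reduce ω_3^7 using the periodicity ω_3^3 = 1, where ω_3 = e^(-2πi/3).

Since ω_3^3 = 1, powers reduce modulo 3.
7 mod 3 = 1
So ω_3^7 = ω_3^1 = e^(-2πi·1/3)

ω_3^7 = ω_3^1 = -0.5000-0.8660i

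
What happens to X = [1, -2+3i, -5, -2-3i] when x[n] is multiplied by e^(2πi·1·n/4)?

Modulation property: DFT(ω_4^(-1n)·x[n]) = X[(k-1) mod 4], so circularly shift X by 1 positions.

X[k-1] = [-2-3i, 1, -2+3i, -5]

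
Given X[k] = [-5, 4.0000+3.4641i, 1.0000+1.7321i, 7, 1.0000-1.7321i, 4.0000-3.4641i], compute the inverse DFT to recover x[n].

x[n] = (1/6) Σ(k=0 to 5) X[k] · e^(2πikn/6)

Computing each x[n]:
x[0] = 2
x[1] = -3
x[2] = -1
x[3] = -3
x[4] = 0
x[5] = 0

x = [2, -3, -1, -3, 0, 0]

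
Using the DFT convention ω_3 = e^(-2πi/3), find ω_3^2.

ω_3^2 = e^(-2πi·2/3)
= cos(-2π·2/3) + i·sin(-2π·2/3)
= cos(-4π/3) + i·sin(-4π/3)

ω_3^2 = cos(-4π/3) + i·sin(-4π/3) = -0.5000+0.8660i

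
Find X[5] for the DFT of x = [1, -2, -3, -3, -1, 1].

X[5] = Σ(n=0 to 5) x[n] · ω_6^(5n) where ω_6 = e^(-2πi/6)
= (1)·ω_6^0 + (-2)·ω_6^5 + (-3)·ω_6^10 + (-3)·ω_6^15 + (-1)·ω_6^20 + (1)·ω_6^25

X[5] = 5.5000-4.3301i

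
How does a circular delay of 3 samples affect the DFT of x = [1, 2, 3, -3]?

Time shift by 3: X_shifted[k] = ω_4^(3k) · X[k]
Shifted x = [2, 3, -3, 1]

DFT(x[n-3]) = [3, 5-2i, -5, 5+2i]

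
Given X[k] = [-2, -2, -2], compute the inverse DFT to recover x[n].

x[n] = (1/3) Σ(k=0 to 2) X[k] · e^(2πikn/3)

Computing each x[n]:
x[0] = -2
x[1] = 0
x[2] = 0

x = [-2, 0, 0]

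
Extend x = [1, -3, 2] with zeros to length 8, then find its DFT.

Original 3-point DFT: [0, 1.5000+4.3301i, 1.5000-4.3301i]
Zero-padded 8-point DFT provides frequency interpolation.

DFT_8([x, 0, ...]) = [0, -1.1213+0.1213i, -1+3i, 3.1213+4.1213i, 6, 3.1213-4.1213i, -1-3i, -1.1213-0.1213i]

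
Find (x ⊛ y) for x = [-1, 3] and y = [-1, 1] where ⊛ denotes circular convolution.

(x ⊛ y)[n] = Σ(m=0 to 1) x[m] · y[(n-m) mod 2]

Computing each output sample:
(x ⊛ y)[0] = 4
(x ⊛ y)[1] = -4

x ⊛ y = [4, -4]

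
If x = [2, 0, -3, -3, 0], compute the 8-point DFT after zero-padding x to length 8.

Original 5-point DFT: [-4, 6.8541, 0.1459, 0.1459, 6.8541]
Zero-padded 8-point DFT provides frequency interpolation.

DFT_8([x, 0, ...]) = [-4, 4.1213+5.1213i, 5-3i, -0.1213-0.8787i, 2, -0.1213+0.8787i, 5+3i, 4.1213-5.1213i]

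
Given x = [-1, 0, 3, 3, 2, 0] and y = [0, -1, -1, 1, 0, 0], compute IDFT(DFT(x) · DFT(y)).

(x ⊛ y)[n] = Σ(m=0 to 5) x[m] · y[(n-m) mod 6]

Computing each output sample:
(x ⊛ y)[0] = 1
(x ⊛ y)[1] = 3
(x ⊛ y)[2] = 1
(x ⊛ y)[3] = -4
(x ⊛ y)[4] = -6
(x ⊛ y)[5] = -2

x ⊛ y = [1, 3, 1, -4, -6, -2]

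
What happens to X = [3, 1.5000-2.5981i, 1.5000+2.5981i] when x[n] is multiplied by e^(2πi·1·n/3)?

Modulation property: DFT(ω_3^(-1n)·x[n]) = X[(k-1) mod 3], so circularly shift X by 1 positions.

X[k-1] = [1.5000+2.5981i, 3, 1.5000-2.5981i]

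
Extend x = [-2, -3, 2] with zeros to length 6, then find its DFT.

Original 3-point DFT: [-3, -1.5000+4.3301i, -1.5000-4.3301i]
Zero-padded 6-point DFT provides frequency interpolation.

DFT_6([x, 0, ...]) = [-3, -4.5000+0.8660i, -1.5000+4.3301i, 3, -1.5000-4.3301i, -4.5000-0.8660i]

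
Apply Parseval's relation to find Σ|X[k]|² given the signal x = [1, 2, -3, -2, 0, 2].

Parseval: Σ|x[n]|² = (1/N)Σ|X[k]|², so Σ|X[k]|² = N·Σ|x[n]|² = 6·22.0000

Σ|X[k]|² = N·Σ|x[n]|² = 6·22.0000 = 132.0000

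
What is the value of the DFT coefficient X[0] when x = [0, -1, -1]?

X[0] = Σ(n=0 to 2) x[n] · ω_3^0 = Σ x[n]
= (0) + (-1) + (-1)

X[0] = -2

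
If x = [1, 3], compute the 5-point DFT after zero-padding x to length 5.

Original 2-point DFT: [4, -2]
Zero-padded 5-point DFT provides frequency interpolation.

DFT_5([x, 0, ...]) = [4, 1.9271-2.8532i, -1.4271-1.7634i, -1.4271+1.7634i, 1.9271+2.8532i]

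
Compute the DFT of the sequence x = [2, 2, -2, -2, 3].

X[k] = Σ(n=0 to 4) x[n] · ω_5^(nk)
where ω_5 = e^(-2πi/5)

Computing each X[k]:
X[0] = 3
X[1] = 6.7812+0.9511i
X[2] = -3.2812+0.5878i
X[3] = -3.2812-0.5878i
X[4] = 6.7812-0.9511i

X = [3, 6.7812+0.9511i, -3.2812+0.5878i, -3.2812-0.5878i, 6.7812-0.9511i]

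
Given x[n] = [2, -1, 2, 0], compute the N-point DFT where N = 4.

X[k] = Σ(n=0 to 3) x[n] · ω_4^(nk)
where ω_4 = e^(-2πi/4)

Computing each X[k]:
X[0] = 3
X[1] = 1i
X[2] = 5
X[3] = -1i

X = [3, 1i, 5, -1i]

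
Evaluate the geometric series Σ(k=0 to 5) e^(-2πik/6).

Sum of all nth roots of unity equals 0 for n > 1 (geometric series with r ≠ 1).

0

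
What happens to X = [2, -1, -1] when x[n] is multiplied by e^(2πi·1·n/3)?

Modulation property: DFT(ω_3^(-1n)·x[n]) = X[(k-1) mod 3], so circularly shift X by 1 positions.

X[k-1] = [-1, 2, -1]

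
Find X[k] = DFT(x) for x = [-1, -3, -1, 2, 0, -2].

X[k] = Σ(n=0 to 5) x[n] · ω_6^(nk)
where ω_6 = e^(-2πi/6)

Computing each X[k]:
X[0] = -5
X[1] = -5.0000+1.7321i
X[2] = 4
X[3] = 1
X[4] = 4
X[5] = -5.0000-1.7321i

X = [-5, -5.0000+1.7321i, 4, 1, 4, -5.0000-1.7321i]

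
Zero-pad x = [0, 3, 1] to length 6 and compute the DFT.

Original 3-point DFT: [4, -2.0000-1.7321i, -2.0000+1.7321i]
Zero-padded 6-point DFT provides frequency interpolation.

DFT_6([x, 0, ...]) = [4, 1.0000-3.4641i, -2.0000-1.7321i, -2, -2.0000+1.7321i, 1.0000+3.4641i]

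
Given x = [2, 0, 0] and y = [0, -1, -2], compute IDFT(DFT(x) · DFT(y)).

(x ⊛ y)[n] = Σ(m=0 to 2) x[m] · y[(n-m) mod 3]

Computing each output sample:
(x ⊛ y)[0] = 0
(x ⊛ y)[1] = -2
(x ⊛ y)[2] = -4

x ⊛ y = [0, -2, -4]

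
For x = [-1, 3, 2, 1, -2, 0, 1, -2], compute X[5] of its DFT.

X[5] = Σ(n=0 to 7) x[n] · ω_8^(5n) where ω_8 = e^(-2πi/8)
= (-1)·ω_8^0 + (3)·ω_8^5 + (2)·ω_8^10 + (1)·ω_8^15 + (-2)·ω_8^20 + (0)·ω_8^25 + (1)·ω_8^30 + (-2)·ω_8^35

X[5] = 1.0000+3.2426i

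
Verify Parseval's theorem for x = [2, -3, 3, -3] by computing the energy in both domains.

Time domain:
Σ|x[n]|² = |2|² + |-3|² + |3|² + |-3|² = 31.0000

Frequency domain:
(1/4)Σ|X[k]|² = (1/4)(|-1|² + |-1|² + |11|² + |-1|²) = (1/4)·124.0000 = 31.0000

Both sides agree, confirming Parseval's theorem.

Σ|x[n]|² = (1/N)Σ|X[k]|² = 31.0000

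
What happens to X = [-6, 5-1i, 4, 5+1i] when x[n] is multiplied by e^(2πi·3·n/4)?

Modulation property: DFT(ω_4^(-3n)·x[n]) = X[(k-3) mod 4], so circularly shift X by 3 positions.

X[k-3] = [5-1i, 4, 5+1i, -6]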